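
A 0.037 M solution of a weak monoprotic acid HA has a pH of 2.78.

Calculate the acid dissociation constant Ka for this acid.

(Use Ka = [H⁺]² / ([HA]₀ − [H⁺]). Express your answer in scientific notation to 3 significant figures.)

[H⁺] = 10^(−pH) = 10^(−2.78) = 1.660e-03 M. For HA ⇌ H⁺ + A⁻, Ka = [H⁺][A⁻]/[HA] = [H⁺]² / ([HA]₀ − [H⁺]) = (1.660e-03)² / (0.037 − 1.660e-03) = 7.79e-05.

K_a = 7.79e-05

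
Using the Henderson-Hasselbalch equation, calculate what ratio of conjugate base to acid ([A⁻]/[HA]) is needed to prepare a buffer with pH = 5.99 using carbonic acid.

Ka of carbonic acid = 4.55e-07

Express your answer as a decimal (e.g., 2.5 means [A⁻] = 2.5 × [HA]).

pKa = -log(4.55e-07) = 6.3420. pH = pKa + log([A⁻]/[HA]), so log([A⁻]/[HA]) = pH − pKa = 5.99 − 6.3420 = -0.3520. [A⁻]/[HA] = 10^(-0.3520) = 0.445

[A⁻]/[HA] = 0.445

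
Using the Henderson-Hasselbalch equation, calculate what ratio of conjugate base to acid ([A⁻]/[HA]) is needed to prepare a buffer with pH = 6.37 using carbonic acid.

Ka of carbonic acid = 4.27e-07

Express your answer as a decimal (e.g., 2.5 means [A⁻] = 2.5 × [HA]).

pKa = -log(4.27e-07) = 6.3696. pH = pKa + log([A⁻]/[HA]), so log([A⁻]/[HA]) = pH − pKa = 6.37 − 6.3696 = 0.0004. [A⁻]/[HA] = 10^(0.0004) = 1.00

[A⁻]/[HA] = 1.00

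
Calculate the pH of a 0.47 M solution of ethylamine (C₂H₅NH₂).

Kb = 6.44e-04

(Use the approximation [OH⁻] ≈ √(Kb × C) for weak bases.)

[OH⁻] = √(Kb × C) = √(6.44e-04 × 0.47) = 1.7398e-02. pOH = 1.76, pH = 14 - pOH

pH = 12.24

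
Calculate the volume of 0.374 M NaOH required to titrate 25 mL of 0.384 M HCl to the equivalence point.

At equivalence: moles acid = moles base. moles HCl = 0.384 × 25/1000 = 0.0096 mol. V_base = moles / 0.374 × 1000 = 25.7 mL.

V_{base} = 25.7 mL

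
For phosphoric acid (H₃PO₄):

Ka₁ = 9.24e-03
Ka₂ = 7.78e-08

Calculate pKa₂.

pKa₂ = -log(Ka₂) = -log(7.78e-08) = 7.11.

pK_{a2} = 7.11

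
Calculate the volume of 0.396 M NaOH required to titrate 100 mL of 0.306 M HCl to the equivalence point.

At equivalence: moles acid = moles base. moles HCl = 0.306 × 100/1000 = 0.0306 mol. V_base = moles / 0.396 × 1000 = 77.3 mL.

V_{base} = 77.3 mL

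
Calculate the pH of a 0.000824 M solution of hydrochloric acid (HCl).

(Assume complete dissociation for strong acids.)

[H⁺] = 0.000824 M for strong acid. pH = -log[H⁺] = -log(0.000824)

pH = 3.08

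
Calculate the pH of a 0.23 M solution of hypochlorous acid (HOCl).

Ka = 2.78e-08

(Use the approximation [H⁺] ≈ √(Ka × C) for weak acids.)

[H⁺] = √(Ka × C) = √(2.78e-08 × 0.23) = 7.9962e-05. pH = -log(7.9962e-05)

pH = 4.10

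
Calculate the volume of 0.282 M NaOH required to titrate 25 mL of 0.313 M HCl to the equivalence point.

At equivalence: moles acid = moles base. moles HCl = 0.313 × 25/1000 = 0.007825 mol. V_base = moles / 0.282 × 1000 = 27.7 mL.

V_{base} = 27.7 mL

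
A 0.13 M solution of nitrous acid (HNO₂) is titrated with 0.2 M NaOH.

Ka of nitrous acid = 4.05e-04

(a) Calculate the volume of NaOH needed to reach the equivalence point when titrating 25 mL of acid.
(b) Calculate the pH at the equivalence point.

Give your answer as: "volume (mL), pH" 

moles acid = 0.13 × 25/1000 = 0.00325 mol; V_base = moles/0.2 × 1000 = 16.2 mL. At equivalence only the conjugate base is present: [A⁻] = 0.00325/0.041 = 7.8788e-02 M. Kb = Kw/Ka = 2.47e-11; [OH⁻] = √(Kb × [A⁻]) = 1.3948e-06; pOH = 5.86; pH = 14 - pOH = 8.14.

V = 16.2 mL, pH = 8.14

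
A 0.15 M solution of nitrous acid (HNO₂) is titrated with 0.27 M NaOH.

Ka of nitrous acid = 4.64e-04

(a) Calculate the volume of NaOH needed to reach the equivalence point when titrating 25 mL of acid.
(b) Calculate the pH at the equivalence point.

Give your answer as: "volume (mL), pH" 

moles acid = 0.15 × 25/1000 = 0.00375 mol; V_base = moles/0.27 × 1000 = 13.9 mL. At equivalence only the conjugate base is present: [A⁻] = 0.00375/0.039 = 9.6429e-02 M. Kb = Kw/Ka = 2.16e-11; [OH⁻] = √(Kb × [A⁻]) = 1.4416e-06; pOH = 5.84; pH = 14 - pOH = 8.16.

V = 13.9 mL, pH = 8.16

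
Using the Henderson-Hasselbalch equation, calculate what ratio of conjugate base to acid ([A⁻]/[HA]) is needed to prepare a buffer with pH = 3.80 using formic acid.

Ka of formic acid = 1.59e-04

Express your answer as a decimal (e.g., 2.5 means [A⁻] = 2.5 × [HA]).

pKa = -log(1.59e-04) = 3.7986. pH = pKa + log([A⁻]/[HA]), so log([A⁻]/[HA]) = pH − pKa = 3.80 − 3.7986 = 0.0014. [A⁻]/[HA] = 10^(0.0014) = 1.00

[A⁻]/[HA] = 1.00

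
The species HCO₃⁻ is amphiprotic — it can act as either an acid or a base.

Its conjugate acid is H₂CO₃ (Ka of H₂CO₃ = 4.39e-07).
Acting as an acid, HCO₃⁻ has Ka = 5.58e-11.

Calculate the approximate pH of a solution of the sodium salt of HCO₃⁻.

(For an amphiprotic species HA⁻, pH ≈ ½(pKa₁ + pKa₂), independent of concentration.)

pKa₁ = -log(4.39e-07) = 6.36; pKa₂ = -log(5.58e-11) = 10.25. For an amphiprotic species, pH ≈ ½(pKa₁ + pKa₂) = ½(6.36 + 10.25) = 8.31.

pH = 8.31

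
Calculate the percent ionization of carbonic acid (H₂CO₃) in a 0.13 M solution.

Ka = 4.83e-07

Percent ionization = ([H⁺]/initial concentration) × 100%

Using Ka equilibrium: x² + Ka×x - Ka×C = 0. Solving: [H⁺] = 2.5034e-04. Percent = (2.5034e-04/0.13) × 100

Percent ionization = 0.193%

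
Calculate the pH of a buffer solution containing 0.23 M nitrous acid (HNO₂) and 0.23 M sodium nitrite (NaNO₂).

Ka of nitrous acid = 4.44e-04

pKa = -log(4.44e-04) = 3.35. pH = pKa + log([A⁻]/[HA]) = 3.35 + log(0.23/0.23)

pH = 3.35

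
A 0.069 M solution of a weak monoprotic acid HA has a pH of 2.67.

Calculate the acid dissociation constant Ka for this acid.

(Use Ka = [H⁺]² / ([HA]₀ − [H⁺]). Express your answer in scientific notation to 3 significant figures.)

[H⁺] = 10^(−pH) = 10^(−2.67) = 2.138e-03 M. For HA ⇌ H⁺ + A⁻, Ka = [H⁺][A⁻]/[HA] = [H⁺]² / ([HA]₀ − [H⁺]) = (2.138e-03)² / (0.069 − 2.138e-03) = 6.84e-05.

K_a = 6.84e-05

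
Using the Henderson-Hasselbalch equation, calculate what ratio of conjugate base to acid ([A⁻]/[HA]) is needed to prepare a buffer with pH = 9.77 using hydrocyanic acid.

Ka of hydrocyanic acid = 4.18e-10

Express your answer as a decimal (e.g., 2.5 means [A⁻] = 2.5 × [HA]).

pKa = -log(4.18e-10) = 9.3788. pH = pKa + log([A⁻]/[HA]), so log([A⁻]/[HA]) = pH − pKa = 9.77 − 9.3788 = 0.3912. [A⁻]/[HA] = 10^(0.3912) = 2.46

[A⁻]/[HA] = 2.46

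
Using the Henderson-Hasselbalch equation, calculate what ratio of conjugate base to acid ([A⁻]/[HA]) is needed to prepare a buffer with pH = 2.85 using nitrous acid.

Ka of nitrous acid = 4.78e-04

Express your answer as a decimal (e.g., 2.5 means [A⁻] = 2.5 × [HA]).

pKa = -log(4.78e-04) = 3.3206. pH = pKa + log([A⁻]/[HA]), so log([A⁻]/[HA]) = pH − pKa = 2.85 − 3.3206 = -0.4706. [A⁻]/[HA] = 10^(-0.4706) = 0.338

[A⁻]/[HA] = 0.338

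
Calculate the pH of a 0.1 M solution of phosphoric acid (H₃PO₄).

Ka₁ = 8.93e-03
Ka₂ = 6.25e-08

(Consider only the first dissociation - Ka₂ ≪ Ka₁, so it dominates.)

First dissociation dominates. From Ka₁ = [H⁺][HA⁻]/[H₂A], x² + Ka₁·x − Ka₁·C = 0 with C = 0.1 M and Ka₁ = 8.93e-03. Solving: [H⁺] = (−Ka₁ + √(Ka₁² + 4·Ka₁·C)) / 2 = 2.5750e-02 M. pH = -log(2.5750e-02) = 1.59.

pH = 1.59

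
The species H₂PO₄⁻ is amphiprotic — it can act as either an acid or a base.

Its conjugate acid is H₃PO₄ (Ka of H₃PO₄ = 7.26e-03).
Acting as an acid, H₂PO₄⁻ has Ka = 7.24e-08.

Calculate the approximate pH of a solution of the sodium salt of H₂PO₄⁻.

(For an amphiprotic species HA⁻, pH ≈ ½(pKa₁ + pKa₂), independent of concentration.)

pKa₁ = -log(7.26e-03) = 2.14; pKa₂ = -log(7.24e-08) = 7.14. For an amphiprotic species, pH ≈ ½(pKa₁ + pKa₂) = ½(2.14 + 7.14) = 4.64.

pH = 4.64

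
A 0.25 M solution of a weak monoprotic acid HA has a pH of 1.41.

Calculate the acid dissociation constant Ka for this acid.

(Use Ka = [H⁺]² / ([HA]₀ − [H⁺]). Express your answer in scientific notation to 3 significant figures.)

[H⁺] = 10^(−pH) = 10^(−1.41) = 3.890e-02 M. For HA ⇌ H⁺ + A⁻, Ka = [H⁺][A⁻]/[HA] = [H⁺]² / ([HA]₀ − [H⁺]) = (3.890e-02)² / (0.25 − 3.890e-02) = 7.17e-03.

K_a = 7.17e-03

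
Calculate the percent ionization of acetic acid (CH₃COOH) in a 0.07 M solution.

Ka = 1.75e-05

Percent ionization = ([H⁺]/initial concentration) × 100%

Using Ka equilibrium: x² + Ka×x - Ka×C = 0. Solving: [H⁺] = 1.0981e-03. Percent = (1.0981e-03/0.07) × 100

Percent ionization = 1.57%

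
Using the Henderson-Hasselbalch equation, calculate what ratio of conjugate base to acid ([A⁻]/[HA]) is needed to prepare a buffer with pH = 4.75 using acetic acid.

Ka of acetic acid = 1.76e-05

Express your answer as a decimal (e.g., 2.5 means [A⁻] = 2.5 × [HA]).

pKa = -log(1.76e-05) = 4.7545. pH = pKa + log([A⁻]/[HA]), so log([A⁻]/[HA]) = pH − pKa = 4.75 − 4.7545 = -0.0045. [A⁻]/[HA] = 10^(-0.0045) = 0.990

[A⁻]/[HA] = 0.990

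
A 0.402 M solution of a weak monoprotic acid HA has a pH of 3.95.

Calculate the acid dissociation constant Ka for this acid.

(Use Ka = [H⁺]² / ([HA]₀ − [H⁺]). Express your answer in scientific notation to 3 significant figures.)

[H⁺] = 10^(−pH) = 10^(−3.95) = 1.122e-04 M. For HA ⇌ H⁺ + A⁻, Ka = [H⁺][A⁻]/[HA] = [H⁺]² / ([HA]₀ − [H⁺]) = (1.122e-04)² / (0.402 − 1.122e-04) = 3.13e-08.

K_a = 3.13e-08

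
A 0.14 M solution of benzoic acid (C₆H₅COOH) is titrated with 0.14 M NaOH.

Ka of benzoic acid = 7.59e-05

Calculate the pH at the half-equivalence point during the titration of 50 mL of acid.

At half-equivalence [HA] = [A⁻], so Henderson-Hasselbalch gives pH = pKa = -log(7.59e-05) = 4.12.

pH = pKa = 4.12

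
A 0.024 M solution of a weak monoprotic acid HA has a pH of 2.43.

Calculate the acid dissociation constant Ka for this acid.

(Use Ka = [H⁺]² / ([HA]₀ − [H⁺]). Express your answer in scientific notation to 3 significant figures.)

[H⁺] = 10^(−pH) = 10^(−2.43) = 3.715e-03 M. For HA ⇌ H⁺ + A⁻, Ka = [H⁺][A⁻]/[HA] = [H⁺]² / ([HA]₀ − [H⁺]) = (3.715e-03)² / (0.024 − 3.715e-03) = 6.81e-04.

K_a = 6.81e-04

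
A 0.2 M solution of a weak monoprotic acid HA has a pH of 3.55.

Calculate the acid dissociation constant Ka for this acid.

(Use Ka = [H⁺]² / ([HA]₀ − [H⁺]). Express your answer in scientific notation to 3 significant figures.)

[H⁺] = 10^(−pH) = 10^(−3.55) = 2.818e-04 M. For HA ⇌ H⁺ + A⁻, Ka = [H⁺][A⁻]/[HA] = [H⁺]² / ([HA]₀ − [H⁺]) = (2.818e-04)² / (0.2 − 2.818e-04) = 3.98e-07.

K_a = 3.98e-07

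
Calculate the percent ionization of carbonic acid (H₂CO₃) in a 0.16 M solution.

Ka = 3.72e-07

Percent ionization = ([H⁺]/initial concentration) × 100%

Using Ka equilibrium: x² + Ka×x - Ka×C = 0. Solving: [H⁺] = 2.4378e-04. Percent = (2.4378e-04/0.16) × 100

Percent ionization = 0.152%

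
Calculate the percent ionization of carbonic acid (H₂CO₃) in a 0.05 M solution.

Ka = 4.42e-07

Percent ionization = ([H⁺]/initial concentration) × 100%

Using Ka equilibrium: x² + Ka×x - Ka×C = 0. Solving: [H⁺] = 1.4844e-04. Percent = (1.4844e-04/0.05) × 100

Percent ionization = 0.297%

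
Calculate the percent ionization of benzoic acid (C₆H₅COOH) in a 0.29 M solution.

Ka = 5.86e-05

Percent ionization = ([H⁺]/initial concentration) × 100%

Using Ka equilibrium: x² + Ka×x - Ka×C = 0. Solving: [H⁺] = 4.0932e-03. Percent = (4.0932e-03/0.29) × 100

Percent ionization = 1.41%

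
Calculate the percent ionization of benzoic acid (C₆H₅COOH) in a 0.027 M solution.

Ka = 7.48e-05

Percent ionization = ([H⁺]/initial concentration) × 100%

Using Ka equilibrium: x² + Ka×x - Ka×C = 0. Solving: [H⁺] = 1.3842e-03. Percent = (1.3842e-03/0.027) × 100

Percent ionization = 5.13%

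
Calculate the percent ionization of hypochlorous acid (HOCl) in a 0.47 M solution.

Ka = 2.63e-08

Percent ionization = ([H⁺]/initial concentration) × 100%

Using Ka equilibrium: x² + Ka×x - Ka×C = 0. Solving: [H⁺] = 1.1117e-04. Percent = (1.1117e-04/0.47) × 100

Percent ionization = 0.0237%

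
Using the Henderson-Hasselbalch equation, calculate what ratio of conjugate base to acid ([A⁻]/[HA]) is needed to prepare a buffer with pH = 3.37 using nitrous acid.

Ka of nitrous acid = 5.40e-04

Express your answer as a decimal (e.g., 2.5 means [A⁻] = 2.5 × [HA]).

pKa = -log(5.40e-04) = 3.2676. pH = pKa + log([A⁻]/[HA]), so log([A⁻]/[HA]) = pH − pKa = 3.37 − 3.2676 = 0.1024. [A⁻]/[HA] = 10^(0.1024) = 1.27

[A⁻]/[HA] = 1.27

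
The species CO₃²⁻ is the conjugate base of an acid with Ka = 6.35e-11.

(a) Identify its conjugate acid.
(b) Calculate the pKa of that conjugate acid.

(a) The conjugate acid is formed by adding one H⁺ to CO₃²⁻, giving HCO₃⁻. (b) pKa = -log(Ka) = -log(6.35e-11) = 10.20.

Conjugate acid: HCO₃⁻; pK_a = 10.20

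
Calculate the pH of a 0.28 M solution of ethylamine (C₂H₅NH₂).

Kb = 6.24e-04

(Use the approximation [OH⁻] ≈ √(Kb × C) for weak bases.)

[OH⁻] = √(Kb × C) = √(6.24e-04 × 0.28) = 1.3218e-02. pOH = 1.88, pH = 14 - pOH

pH = 12.12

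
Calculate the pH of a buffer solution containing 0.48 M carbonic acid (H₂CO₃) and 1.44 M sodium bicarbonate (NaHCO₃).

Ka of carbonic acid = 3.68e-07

pKa = -log(3.68e-07) = 6.43. pH = pKa + log([A⁻]/[HA]) = 6.43 + log(1.44/0.48)

pH = 6.91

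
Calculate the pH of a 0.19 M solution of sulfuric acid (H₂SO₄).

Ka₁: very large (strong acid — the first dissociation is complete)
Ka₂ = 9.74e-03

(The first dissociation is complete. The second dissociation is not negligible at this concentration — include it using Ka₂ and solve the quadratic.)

First dissociation is complete: [H⁺]₀ = [HSO₄⁻]₀ = C = 0.19 M. Second dissociation HSO₄⁻ ⇌ H⁺ + SO₄²⁻: let x = [SO₄²⁻]. Ka₂ = (C + x)·x / (C − x) = 9.74e-03 → x² + (C + Ka₂)·x − Ka₂·C = 0 → x² + 0.19974·x − 1.851e-03 = 0. x = (−0.19974 + √(0.19974² + 4 × 1.851e-03)) / 2 = 8.8711e-03 M. [H⁺] = C + x = 0.19 + 8.8711e-03 = 1.9887e-01 M. pH = -log(1.9887e-01) = 0.70.

pH = 0.70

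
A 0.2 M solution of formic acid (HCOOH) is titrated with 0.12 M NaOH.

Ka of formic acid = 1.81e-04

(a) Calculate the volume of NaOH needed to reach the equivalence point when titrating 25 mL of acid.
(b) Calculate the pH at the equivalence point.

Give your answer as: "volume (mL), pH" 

moles acid = 0.2 × 25/1000 = 0.005 mol; V_base = moles/0.12 × 1000 = 41.7 mL. At equivalence only the conjugate base is present: [A⁻] = 0.005/0.067 = 7.5000e-02 M. Kb = Kw/Ka = 5.52e-11; [OH⁻] = √(Kb × [A⁻]) = 2.0356e-06; pOH = 5.69; pH = 14 - pOH = 8.31.

V = 41.7 mL, pH = 8.31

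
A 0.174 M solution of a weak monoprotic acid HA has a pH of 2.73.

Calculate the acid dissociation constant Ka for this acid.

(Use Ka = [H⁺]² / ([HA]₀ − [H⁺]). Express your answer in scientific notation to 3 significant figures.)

[H⁺] = 10^(−pH) = 10^(−2.73) = 1.862e-03 M. For HA ⇌ H⁺ + A⁻, Ka = [H⁺][A⁻]/[HA] = [H⁺]² / ([HA]₀ − [H⁺]) = (1.862e-03)² / (0.174 − 1.862e-03) = 2.01e-05.

K_a = 2.01e-05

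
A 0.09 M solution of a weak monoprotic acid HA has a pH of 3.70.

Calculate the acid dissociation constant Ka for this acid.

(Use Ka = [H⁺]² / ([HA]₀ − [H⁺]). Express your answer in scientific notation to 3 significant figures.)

[H⁺] = 10^(−pH) = 10^(−3.70) = 1.995e-04 M. For HA ⇌ H⁺ + A⁻, Ka = [H⁺][A⁻]/[HA] = [H⁺]² / ([HA]₀ − [H⁺]) = (1.995e-04)² / (0.09 − 1.995e-04) = 4.43e-07.

K_a = 4.43e-07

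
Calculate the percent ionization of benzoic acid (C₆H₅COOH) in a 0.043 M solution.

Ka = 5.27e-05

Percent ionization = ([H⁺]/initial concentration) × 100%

Using Ka equilibrium: x² + Ka×x - Ka×C = 0. Solving: [H⁺] = 1.4792e-03. Percent = (1.4792e-03/0.043) × 100

Percent ionization = 3.44%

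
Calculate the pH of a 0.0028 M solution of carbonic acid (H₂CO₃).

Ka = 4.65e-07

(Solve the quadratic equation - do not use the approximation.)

x² + Ka×x - Ka×C = 0. Using quadratic formula: [H⁺] = 3.5851e-05

pH = 4.45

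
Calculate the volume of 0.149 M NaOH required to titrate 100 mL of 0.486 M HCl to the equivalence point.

At equivalence: moles acid = moles base. moles HCl = 0.486 × 100/1000 = 0.0486 mol. V_base = moles / 0.149 × 1000 = 326.2 mL.

V_{base} = 326.2 mL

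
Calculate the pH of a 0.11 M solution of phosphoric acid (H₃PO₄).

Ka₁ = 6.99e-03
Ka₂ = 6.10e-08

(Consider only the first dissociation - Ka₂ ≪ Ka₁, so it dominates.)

First dissociation dominates. From Ka₁ = [H⁺][HA⁻]/[H₂A], x² + Ka₁·x − Ka₁·C = 0 with C = 0.11 M and Ka₁ = 6.99e-03. Solving: [H⁺] = (−Ka₁ + √(Ka₁² + 4·Ka₁·C)) / 2 = 2.4453e-02 M. pH = -log(2.4453e-02) = 1.61.

pH = 1.61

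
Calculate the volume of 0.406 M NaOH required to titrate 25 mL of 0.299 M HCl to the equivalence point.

At equivalence: moles acid = moles base. moles HCl = 0.299 × 25/1000 = 0.007475 mol. V_base = moles / 0.406 × 1000 = 18.4 mL.

V_{base} = 18.4 mL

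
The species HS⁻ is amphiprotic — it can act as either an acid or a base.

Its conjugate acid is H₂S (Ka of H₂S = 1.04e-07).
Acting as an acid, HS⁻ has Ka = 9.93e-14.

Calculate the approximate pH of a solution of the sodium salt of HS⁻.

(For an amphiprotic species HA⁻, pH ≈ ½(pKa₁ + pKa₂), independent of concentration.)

pKa₁ = -log(1.04e-07) = 6.98; pKa₂ = -log(9.93e-14) = 13.00. For an amphiprotic species, pH ≈ ½(pKa₁ + pKa₂) = ½(6.98 + 13.00) = 9.99.

pH = 9.99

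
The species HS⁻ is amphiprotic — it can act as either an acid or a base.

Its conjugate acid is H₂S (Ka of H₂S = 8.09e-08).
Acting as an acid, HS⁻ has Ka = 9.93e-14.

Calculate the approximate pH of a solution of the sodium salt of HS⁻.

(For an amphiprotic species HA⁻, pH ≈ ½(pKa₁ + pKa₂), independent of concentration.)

pKa₁ = -log(8.09e-08) = 7.09; pKa₂ = -log(9.93e-14) = 13.00. For an amphiprotic species, pH ≈ ½(pKa₁ + pKa₂) = ½(7.09 + 13.00) = 10.05.

pH = 10.05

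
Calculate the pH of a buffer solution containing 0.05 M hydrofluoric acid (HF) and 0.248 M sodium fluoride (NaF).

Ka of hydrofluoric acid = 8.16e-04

pKa = -log(8.16e-04) = 3.09. pH = pKa + log([A⁻]/[HA]) = 3.09 + log(0.248/0.05)

pH = 3.78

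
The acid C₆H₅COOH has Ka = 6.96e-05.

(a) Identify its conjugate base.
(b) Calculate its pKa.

(a) The conjugate base is formed by removing one H⁺ from C₆H₅COOH, giving C₆H₅COO⁻. (b) pKa = -log(Ka) = -log(6.96e-05) = 4.16.

Conjugate base: C₆H₅COO⁻; pK_a = 4.16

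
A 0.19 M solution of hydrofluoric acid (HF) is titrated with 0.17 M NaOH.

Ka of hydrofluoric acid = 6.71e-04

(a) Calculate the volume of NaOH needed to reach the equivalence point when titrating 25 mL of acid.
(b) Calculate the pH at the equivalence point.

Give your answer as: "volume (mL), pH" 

moles acid = 0.19 × 25/1000 = 0.00475 mol; V_base = moles/0.17 × 1000 = 27.9 mL. At equivalence only the conjugate base is present: [A⁻] = 0.00475/0.053 = 8.9722e-02 M. Kb = Kw/Ka = 1.49e-11; [OH⁻] = √(Kb × [A⁻]) = 1.1563e-06; pOH = 5.94; pH = 14 - pOH = 8.06.

V = 27.9 mL, pH = 8.06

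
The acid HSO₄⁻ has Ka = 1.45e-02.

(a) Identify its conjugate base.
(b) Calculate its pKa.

(a) The conjugate base is formed by removing one H⁺ from HSO₄⁻, giving SO₄²⁻. (b) pKa = -log(Ka) = -log(1.45e-02) = 1.84.

Conjugate base: SO₄²⁻; pK_a = 1.84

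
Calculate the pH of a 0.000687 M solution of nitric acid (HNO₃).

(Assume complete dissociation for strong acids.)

[H⁺] = 0.000687 M for strong acid. pH = -log[H⁺] = -log(0.000687)

pH = 3.16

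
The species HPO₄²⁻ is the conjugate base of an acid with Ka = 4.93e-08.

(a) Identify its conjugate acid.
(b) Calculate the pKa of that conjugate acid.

(a) The conjugate acid is formed by adding one H⁺ to HPO₄²⁻, giving H₂PO₄⁻. (b) pKa = -log(Ka) = -log(4.93e-08) = 7.31.

Conjugate acid: H₂PO₄⁻; pK_a = 7.31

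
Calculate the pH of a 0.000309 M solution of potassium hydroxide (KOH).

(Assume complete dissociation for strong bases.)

[OH⁻] = 0.000309 M for strong base. pOH = -log[OH⁻] = 3.51, pH = 14 - pOH

pH = 10.49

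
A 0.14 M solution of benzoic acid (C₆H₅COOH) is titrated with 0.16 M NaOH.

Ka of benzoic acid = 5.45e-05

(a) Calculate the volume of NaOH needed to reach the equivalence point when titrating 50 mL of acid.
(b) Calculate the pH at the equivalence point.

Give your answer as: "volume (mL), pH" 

moles acid = 0.14 × 50/1000 = 0.007 mol; V_base = moles/0.16 × 1000 = 43.8 mL. At equivalence only the conjugate base is present: [A⁻] = 0.007/0.094 = 7.4667e-02 M. Kb = Kw/Ka = 1.83e-10; [OH⁻] = √(Kb × [A⁻]) = 3.7014e-06; pOH = 5.43; pH = 14 - pOH = 8.57.

V = 43.8 mL, pH = 8.57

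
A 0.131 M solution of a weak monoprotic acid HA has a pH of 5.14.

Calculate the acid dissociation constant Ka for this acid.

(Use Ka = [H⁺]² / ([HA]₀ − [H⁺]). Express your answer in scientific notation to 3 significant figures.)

[H⁺] = 10^(−pH) = 10^(−5.14) = 7.244e-06 M. For HA ⇌ H⁺ + A⁻, Ka = [H⁺][A⁻]/[HA] = [H⁺]² / ([HA]₀ − [H⁺]) = (7.244e-06)² / (0.131 − 7.244e-06) = 4.01e-10.

K_a = 4.01e-10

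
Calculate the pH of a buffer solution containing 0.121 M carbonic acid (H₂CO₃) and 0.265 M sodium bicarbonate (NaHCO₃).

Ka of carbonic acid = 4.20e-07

pKa = -log(4.20e-07) = 6.38. pH = pKa + log([A⁻]/[HA]) = 6.38 + log(0.265/0.121)

pH = 6.72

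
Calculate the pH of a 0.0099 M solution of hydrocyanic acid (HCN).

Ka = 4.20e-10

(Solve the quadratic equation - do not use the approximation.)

x² + Ka×x - Ka×C = 0. Using quadratic formula: [H⁺] = 2.0389e-06

pH = 5.69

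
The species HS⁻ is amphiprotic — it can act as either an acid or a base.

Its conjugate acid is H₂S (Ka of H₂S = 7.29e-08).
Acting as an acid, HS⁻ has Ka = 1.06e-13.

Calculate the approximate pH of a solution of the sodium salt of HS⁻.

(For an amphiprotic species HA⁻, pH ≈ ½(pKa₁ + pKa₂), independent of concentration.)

pKa₁ = -log(7.29e-08) = 7.14; pKa₂ = -log(1.06e-13) = 12.97. For an amphiprotic species, pH ≈ ½(pKa₁ + pKa₂) = ½(7.14 + 12.97) = 10.06.

pH = 10.06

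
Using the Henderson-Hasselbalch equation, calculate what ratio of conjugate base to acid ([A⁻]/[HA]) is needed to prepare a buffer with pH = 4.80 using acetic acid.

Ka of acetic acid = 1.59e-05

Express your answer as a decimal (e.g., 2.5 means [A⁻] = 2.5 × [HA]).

pKa = -log(1.59e-05) = 4.7986. pH = pKa + log([A⁻]/[HA]), so log([A⁻]/[HA]) = pH − pKa = 4.80 − 4.7986 = 0.0014. [A⁻]/[HA] = 10^(0.0014) = 1.00

[A⁻]/[HA] = 1.00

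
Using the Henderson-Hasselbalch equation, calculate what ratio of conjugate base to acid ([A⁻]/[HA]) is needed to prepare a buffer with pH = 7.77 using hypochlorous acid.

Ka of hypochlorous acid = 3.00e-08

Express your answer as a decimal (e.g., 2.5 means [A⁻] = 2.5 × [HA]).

pKa = -log(3.00e-08) = 7.5229. pH = pKa + log([A⁻]/[HA]), so log([A⁻]/[HA]) = pH − pKa = 7.77 − 7.5229 = 0.2471. [A⁻]/[HA] = 10^(0.2471) = 1.77

[A⁻]/[HA] = 1.77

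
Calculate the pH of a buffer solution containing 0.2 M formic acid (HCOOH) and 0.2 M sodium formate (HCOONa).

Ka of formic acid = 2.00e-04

pKa = -log(2.00e-04) = 3.70. pH = pKa + log([A⁻]/[HA]) = 3.70 + log(0.2/0.2)

pH = 3.70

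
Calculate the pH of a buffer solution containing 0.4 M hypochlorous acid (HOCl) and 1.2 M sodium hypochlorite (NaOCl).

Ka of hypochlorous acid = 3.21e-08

pKa = -log(3.21e-08) = 7.49. pH = pKa + log([A⁻]/[HA]) = 7.49 + log(1.2/0.4)

pH = 7.97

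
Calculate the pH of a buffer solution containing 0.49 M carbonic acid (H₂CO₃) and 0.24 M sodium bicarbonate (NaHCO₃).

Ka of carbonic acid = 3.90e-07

pKa = -log(3.90e-07) = 6.41. pH = pKa + log([A⁻]/[HA]) = 6.41 + log(0.24/0.49)

pH = 6.10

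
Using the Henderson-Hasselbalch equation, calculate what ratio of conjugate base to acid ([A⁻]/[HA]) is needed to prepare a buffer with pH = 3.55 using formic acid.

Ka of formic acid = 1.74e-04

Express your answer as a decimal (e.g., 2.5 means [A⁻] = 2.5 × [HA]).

pKa = -log(1.74e-04) = 3.7595. pH = pKa + log([A⁻]/[HA]), so log([A⁻]/[HA]) = pH − pKa = 3.55 − 3.7595 = -0.2095. [A⁻]/[HA] = 10^(-0.2095) = 0.617

[A⁻]/[HA] = 0.617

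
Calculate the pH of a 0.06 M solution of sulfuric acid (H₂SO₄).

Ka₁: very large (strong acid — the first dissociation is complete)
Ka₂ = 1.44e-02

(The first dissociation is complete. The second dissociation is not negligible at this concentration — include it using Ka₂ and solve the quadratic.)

First dissociation is complete: [H⁺]₀ = [HSO₄⁻]₀ = C = 0.06 M. Second dissociation HSO₄⁻ ⇌ H⁺ + SO₄²⁻: let x = [SO₄²⁻]. Ka₂ = (C + x)·x / (C − x) = 1.44e-02 → x² + (C + Ka₂)·x − Ka₂·C = 0 → x² + 0.07440·x − 8.640e-04 = 0. x = (−0.07440 + √(0.07440² + 4 × 8.640e-04)) / 2 = 1.0211e-02 M. [H⁺] = C + x = 0.06 + 1.0211e-02 = 7.0211e-02 M. pH = -log(7.0211e-02) = 1.15.

pH = 1.15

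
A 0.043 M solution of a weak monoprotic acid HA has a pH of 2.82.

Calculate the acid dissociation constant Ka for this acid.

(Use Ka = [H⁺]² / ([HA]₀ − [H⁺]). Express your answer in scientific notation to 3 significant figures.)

[H⁺] = 10^(−pH) = 10^(−2.82) = 1.514e-03 M. For HA ⇌ H⁺ + A⁻, Ka = [H⁺][A⁻]/[HA] = [H⁺]² / ([HA]₀ − [H⁺]) = (1.514e-03)² / (0.043 − 1.514e-03) = 5.52e-05.

K_a = 5.52e-05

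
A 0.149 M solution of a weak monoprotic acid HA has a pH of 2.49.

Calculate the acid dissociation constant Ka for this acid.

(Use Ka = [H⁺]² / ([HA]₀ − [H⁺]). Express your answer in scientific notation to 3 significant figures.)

[H⁺] = 10^(−pH) = 10^(−2.49) = 3.236e-03 M. For HA ⇌ H⁺ + A⁻, Ka = [H⁺][A⁻]/[HA] = [H⁺]² / ([HA]₀ − [H⁺]) = (3.236e-03)² / (0.149 − 3.236e-03) = 7.18e-05.

K_a = 7.18e-05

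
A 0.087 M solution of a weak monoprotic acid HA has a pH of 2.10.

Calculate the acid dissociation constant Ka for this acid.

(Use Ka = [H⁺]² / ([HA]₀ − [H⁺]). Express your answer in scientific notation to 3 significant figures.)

[H⁺] = 10^(−pH) = 10^(−2.10) = 7.943e-03 M. For HA ⇌ H⁺ + A⁻, Ka = [H⁺][A⁻]/[HA] = [H⁺]² / ([HA]₀ − [H⁺]) = (7.943e-03)² / (0.087 − 7.943e-03) = 7.98e-04.

K_a = 7.98e-04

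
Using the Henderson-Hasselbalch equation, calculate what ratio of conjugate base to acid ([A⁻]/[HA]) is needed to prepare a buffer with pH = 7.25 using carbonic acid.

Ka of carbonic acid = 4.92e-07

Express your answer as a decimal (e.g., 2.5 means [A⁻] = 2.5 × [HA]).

pKa = -log(4.92e-07) = 6.3080. pH = pKa + log([A⁻]/[HA]), so log([A⁻]/[HA]) = pH − pKa = 7.25 − 6.3080 = 0.9420. [A⁻]/[HA] = 10^(0.9420) = 8.75

[A⁻]/[HA] = 8.75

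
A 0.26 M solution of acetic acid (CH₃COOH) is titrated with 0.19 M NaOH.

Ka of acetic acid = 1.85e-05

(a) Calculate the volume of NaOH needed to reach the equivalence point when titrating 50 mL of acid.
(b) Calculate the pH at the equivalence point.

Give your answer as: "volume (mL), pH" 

moles acid = 0.26 × 50/1000 = 0.013 mol; V_base = moles/0.19 × 1000 = 68.4 mL. At equivalence only the conjugate base is present: [A⁻] = 0.013/0.118 = 1.0978e-01 M. Kb = Kw/Ka = 5.41e-10; [OH⁻] = √(Kb × [A⁻]) = 7.7032e-06; pOH = 5.11; pH = 14 - pOH = 8.89.

V = 68.4 mL, pH = 8.89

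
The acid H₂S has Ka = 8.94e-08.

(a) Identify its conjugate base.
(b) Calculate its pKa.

(a) The conjugate base is formed by removing one H⁺ from H₂S, giving HS⁻. (b) pKa = -log(Ka) = -log(8.94e-08) = 7.05.

Conjugate base: HS⁻; pK_a = 7.05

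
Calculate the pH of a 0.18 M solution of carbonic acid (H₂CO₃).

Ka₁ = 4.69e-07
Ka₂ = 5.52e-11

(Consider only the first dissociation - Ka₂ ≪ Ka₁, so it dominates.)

First dissociation dominates. From Ka₁ = [H⁺][HA⁻]/[H₂A], x² + Ka₁·x − Ka₁·C = 0 with C = 0.18 M and Ka₁ = 4.69e-07. Solving: [H⁺] = (−Ka₁ + √(Ka₁² + 4·Ka₁·C)) / 2 = 2.9032e-04 M. pH = -log(2.9032e-04) = 3.54.

pH = 3.54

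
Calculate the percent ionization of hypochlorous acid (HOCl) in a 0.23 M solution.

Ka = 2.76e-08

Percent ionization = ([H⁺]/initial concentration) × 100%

Using Ka equilibrium: x² + Ka×x - Ka×C = 0. Solving: [H⁺] = 7.9661e-05. Percent = (7.9661e-05/0.23) × 100

Percent ionization = 0.0346%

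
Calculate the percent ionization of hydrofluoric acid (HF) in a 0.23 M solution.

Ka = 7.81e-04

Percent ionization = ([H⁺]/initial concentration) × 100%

Using Ka equilibrium: x² + Ka×x - Ka×C = 0. Solving: [H⁺] = 1.3018e-02. Percent = (1.3018e-02/0.23) × 100

Percent ionization = 5.66%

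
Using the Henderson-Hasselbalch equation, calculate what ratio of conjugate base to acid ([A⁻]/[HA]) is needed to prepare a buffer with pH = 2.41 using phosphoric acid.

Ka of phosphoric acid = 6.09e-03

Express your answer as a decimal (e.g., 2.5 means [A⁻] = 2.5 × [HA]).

pKa = -log(6.09e-03) = 2.2154. pH = pKa + log([A⁻]/[HA]), so log([A⁻]/[HA]) = pH − pKa = 2.41 − 2.2154 = 0.1946. [A⁻]/[HA] = 10^(0.1946) = 1.57

[A⁻]/[HA] = 1.57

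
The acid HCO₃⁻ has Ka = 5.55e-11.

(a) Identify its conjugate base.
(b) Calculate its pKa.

(a) The conjugate base is formed by removing one H⁺ from HCO₃⁻, giving CO₃²⁻. (b) pKa = -log(Ka) = -log(5.55e-11) = 10.26.

Conjugate base: CO₃²⁻; pK_a = 10.26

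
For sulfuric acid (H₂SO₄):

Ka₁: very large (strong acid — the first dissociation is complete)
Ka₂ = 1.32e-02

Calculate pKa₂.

pKa₂ = -log(Ka₂) = -log(1.32e-02) = 1.88.

pK_{a2} = 1.88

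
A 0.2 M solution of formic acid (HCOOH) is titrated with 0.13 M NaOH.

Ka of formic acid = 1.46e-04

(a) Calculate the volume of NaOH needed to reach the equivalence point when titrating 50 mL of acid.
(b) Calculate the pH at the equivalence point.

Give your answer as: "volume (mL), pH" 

moles acid = 0.2 × 50/1000 = 0.01 mol; V_base = moles/0.13 × 1000 = 76.9 mL. At equivalence only the conjugate base is present: [A⁻] = 0.01/0.127 = 7.8788e-02 M. Kb = Kw/Ka = 6.85e-11; [OH⁻] = √(Kb × [A⁻]) = 2.3230e-06; pOH = 5.63; pH = 14 - pOH = 8.37.

V = 76.9 mL, pH = 8.37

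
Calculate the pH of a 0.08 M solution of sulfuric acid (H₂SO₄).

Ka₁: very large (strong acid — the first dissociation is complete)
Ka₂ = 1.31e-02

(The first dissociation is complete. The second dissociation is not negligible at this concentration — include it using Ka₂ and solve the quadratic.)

First dissociation is complete: [H⁺]₀ = [HSO₄⁻]₀ = C = 0.08 M. Second dissociation HSO₄⁻ ⇌ H⁺ + SO₄²⁻: let x = [SO₄²⁻]. Ka₂ = (C + x)·x / (C − x) = 1.31e-02 → x² + (C + Ka₂)·x − Ka₂·C = 0 → x² + 0.09310·x − 1.048e-03 = 0. x = (−0.09310 + √(0.09310² + 4 × 1.048e-03)) / 2 = 1.0150e-02 M. [H⁺] = C + x = 0.08 + 1.0150e-02 = 9.0150e-02 M. pH = -log(9.0150e-02) = 1.05.

pH = 1.05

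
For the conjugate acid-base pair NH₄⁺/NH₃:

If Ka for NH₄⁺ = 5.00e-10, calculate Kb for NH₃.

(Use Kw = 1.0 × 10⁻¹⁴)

For a conjugate pair Ka × Kb = Kw, so Kb = Kw/Ka = 1.0 × 10⁻¹⁴ / 5.00e-10 = 2.00e-05.

K_b = 2.00e-05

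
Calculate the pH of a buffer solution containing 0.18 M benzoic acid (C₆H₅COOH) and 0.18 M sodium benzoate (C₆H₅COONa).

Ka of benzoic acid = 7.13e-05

pKa = -log(7.13e-05) = 4.15. pH = pKa + log([A⁻]/[HA]) = 4.15 + log(0.18/0.18)

pH = 4.15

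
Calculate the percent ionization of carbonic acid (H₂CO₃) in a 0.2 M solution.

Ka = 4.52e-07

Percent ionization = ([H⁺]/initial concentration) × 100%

Using Ka equilibrium: x² + Ka×x - Ka×C = 0. Solving: [H⁺] = 3.0044e-04. Percent = (3.0044e-04/0.2) × 100

Percent ionization = 0.15%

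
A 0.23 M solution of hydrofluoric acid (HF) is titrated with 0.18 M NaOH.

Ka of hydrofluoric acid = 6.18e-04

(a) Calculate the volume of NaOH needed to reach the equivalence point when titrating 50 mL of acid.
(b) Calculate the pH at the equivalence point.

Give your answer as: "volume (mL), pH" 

moles acid = 0.23 × 50/1000 = 0.0115 mol; V_base = moles/0.18 × 1000 = 63.9 mL. At equivalence only the conjugate base is present: [A⁻] = 0.0115/0.114 = 1.0098e-01 M. Kb = Kw/Ka = 1.62e-11; [OH⁻] = √(Kb × [A⁻]) = 1.2782e-06; pOH = 5.89; pH = 14 - pOH = 8.11.

V = 63.9 mL, pH = 8.11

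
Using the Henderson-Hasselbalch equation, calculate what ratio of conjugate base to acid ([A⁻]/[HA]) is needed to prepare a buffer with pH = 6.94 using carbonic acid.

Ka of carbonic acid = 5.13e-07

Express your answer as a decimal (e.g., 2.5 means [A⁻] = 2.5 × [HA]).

pKa = -log(5.13e-07) = 6.2899. pH = pKa + log([A⁻]/[HA]), so log([A⁻]/[HA]) = pH − pKa = 6.94 − 6.2899 = 0.6501. [A⁻]/[HA] = 10^(0.6501) = 4.47

[A⁻]/[HA] = 4.47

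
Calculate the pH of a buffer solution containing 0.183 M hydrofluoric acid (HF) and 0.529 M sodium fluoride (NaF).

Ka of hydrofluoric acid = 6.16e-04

pKa = -log(6.16e-04) = 3.21. pH = pKa + log([A⁻]/[HA]) = 3.21 + log(0.529/0.183)

pH = 3.67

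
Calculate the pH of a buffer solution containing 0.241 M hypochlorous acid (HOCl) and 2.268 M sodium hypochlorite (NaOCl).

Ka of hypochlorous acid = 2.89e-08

pKa = -log(2.89e-08) = 7.54. pH = pKa + log([A⁻]/[HA]) = 7.54 + log(2.268/0.241)

pH = 8.51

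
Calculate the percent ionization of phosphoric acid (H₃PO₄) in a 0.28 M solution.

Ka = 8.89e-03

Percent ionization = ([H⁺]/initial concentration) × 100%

Using Ka equilibrium: x² + Ka×x - Ka×C = 0. Solving: [H⁺] = 4.5645e-02. Percent = (4.5645e-02/0.28) × 100

Percent ionization = 16.3%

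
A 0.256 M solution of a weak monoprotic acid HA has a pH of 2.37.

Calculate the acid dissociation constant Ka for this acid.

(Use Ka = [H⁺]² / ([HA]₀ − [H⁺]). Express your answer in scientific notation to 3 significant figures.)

[H⁺] = 10^(−pH) = 10^(−2.37) = 4.266e-03 M. For HA ⇌ H⁺ + A⁻, Ka = [H⁺][A⁻]/[HA] = [H⁺]² / ([HA]₀ − [H⁺]) = (4.266e-03)² / (0.256 − 4.266e-03) = 7.23e-05.

K_a = 7.23e-05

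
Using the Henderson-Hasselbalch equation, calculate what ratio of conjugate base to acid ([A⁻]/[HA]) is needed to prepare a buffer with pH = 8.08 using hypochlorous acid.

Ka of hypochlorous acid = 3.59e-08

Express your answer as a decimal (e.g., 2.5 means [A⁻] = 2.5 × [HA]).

pKa = -log(3.59e-08) = 7.4449. pH = pKa + log([A⁻]/[HA]), so log([A⁻]/[HA]) = pH − pKa = 8.08 − 7.4449 = 0.6351. [A⁻]/[HA] = 10^(0.6351) = 4.32

[A⁻]/[HA] = 4.32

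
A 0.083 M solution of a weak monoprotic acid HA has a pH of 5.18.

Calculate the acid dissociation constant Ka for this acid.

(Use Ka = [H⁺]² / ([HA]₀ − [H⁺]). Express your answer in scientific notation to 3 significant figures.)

[H⁺] = 10^(−pH) = 10^(−5.18) = 6.607e-06 M. For HA ⇌ H⁺ + A⁻, Ka = [H⁺][A⁻]/[HA] = [H⁺]² / ([HA]₀ − [H⁺]) = (6.607e-06)² / (0.083 − 6.607e-06) = 5.26e-10.

K_a = 5.26e-10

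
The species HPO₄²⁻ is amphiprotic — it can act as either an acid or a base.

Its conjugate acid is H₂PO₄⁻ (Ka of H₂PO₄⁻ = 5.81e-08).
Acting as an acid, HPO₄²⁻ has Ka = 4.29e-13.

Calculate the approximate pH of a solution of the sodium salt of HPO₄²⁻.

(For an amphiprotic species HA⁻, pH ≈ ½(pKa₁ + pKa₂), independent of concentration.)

pKa₁ = -log(5.81e-08) = 7.24; pKa₂ = -log(4.29e-13) = 12.37. For an amphiprotic species, pH ≈ ½(pKa₁ + pKa₂) = ½(7.24 + 12.37) = 9.80.

pH = 9.80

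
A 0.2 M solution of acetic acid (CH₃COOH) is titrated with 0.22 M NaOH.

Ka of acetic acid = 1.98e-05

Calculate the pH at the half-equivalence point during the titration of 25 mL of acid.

At half-equivalence [HA] = [A⁻], so Henderson-Hasselbalch gives pH = pKa = -log(1.98e-05) = 4.70.

pH = pKa = 4.70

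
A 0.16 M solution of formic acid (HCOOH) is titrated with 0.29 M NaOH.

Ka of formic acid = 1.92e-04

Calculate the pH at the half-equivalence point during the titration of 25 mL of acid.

At half-equivalence [HA] = [A⁻], so Henderson-Hasselbalch gives pH = pKa = -log(1.92e-04) = 3.72.

pH = pKa = 3.72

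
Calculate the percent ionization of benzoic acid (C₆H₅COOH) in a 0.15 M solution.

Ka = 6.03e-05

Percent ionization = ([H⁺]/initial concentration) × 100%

Using Ka equilibrium: x² + Ka×x - Ka×C = 0. Solving: [H⁺] = 2.9775e-03. Percent = (2.9775e-03/0.15) × 100

Percent ionization = 1.98%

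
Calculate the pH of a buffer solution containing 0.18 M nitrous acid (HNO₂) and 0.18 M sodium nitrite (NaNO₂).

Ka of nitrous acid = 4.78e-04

pKa = -log(4.78e-04) = 3.32. pH = pKa + log([A⁻]/[HA]) = 3.32 + log(0.18/0.18)

pH = 3.32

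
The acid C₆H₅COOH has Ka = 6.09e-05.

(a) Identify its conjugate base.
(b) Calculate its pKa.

(a) The conjugate base is formed by removing one H⁺ from C₆H₅COOH, giving C₆H₅COO⁻. (b) pKa = -log(Ka) = -log(6.09e-05) = 4.22.

Conjugate base: C₆H₅COO⁻; pK_a = 4.22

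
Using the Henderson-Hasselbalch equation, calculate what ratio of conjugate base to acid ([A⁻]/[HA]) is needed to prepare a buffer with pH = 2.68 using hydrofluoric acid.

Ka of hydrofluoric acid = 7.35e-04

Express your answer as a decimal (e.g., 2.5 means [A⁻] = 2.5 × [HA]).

pKa = -log(7.35e-04) = 3.1337. pH = pKa + log([A⁻]/[HA]), so log([A⁻]/[HA]) = pH − pKa = 2.68 − 3.1337 = -0.4537. [A⁻]/[HA] = 10^(-0.4537) = 0.352

[A⁻]/[HA] = 0.352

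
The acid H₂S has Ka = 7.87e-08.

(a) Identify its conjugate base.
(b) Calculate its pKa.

(a) The conjugate base is formed by removing one H⁺ from H₂S, giving HS⁻. (b) pKa = -log(Ka) = -log(7.87e-08) = 7.10.

Conjugate base: HS⁻; pK_a = 7.10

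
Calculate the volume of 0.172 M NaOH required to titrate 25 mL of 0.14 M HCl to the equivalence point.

At equivalence: moles acid = moles base. moles HCl = 0.14 × 25/1000 = 0.0035 mol. V_base = moles / 0.172 × 1000 = 20.3 mL.

V_{base} = 20.3 mL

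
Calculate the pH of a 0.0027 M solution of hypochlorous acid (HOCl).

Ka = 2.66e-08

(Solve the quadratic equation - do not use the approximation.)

x² + Ka×x - Ka×C = 0. Using quadratic formula: [H⁺] = 8.4614e-06

pH = 5.07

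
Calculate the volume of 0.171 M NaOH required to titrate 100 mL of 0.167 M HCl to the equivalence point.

At equivalence: moles acid = moles base. moles HCl = 0.167 × 100/1000 = 0.0167 mol. V_base = moles / 0.171 × 1000 = 97.7 mL.

V_{base} = 97.7 mL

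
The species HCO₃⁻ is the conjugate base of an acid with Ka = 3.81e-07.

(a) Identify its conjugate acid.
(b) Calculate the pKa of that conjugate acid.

(a) The conjugate acid is formed by adding one H⁺ to HCO₃⁻, giving H₂CO₃. (b) pKa = -log(Ka) = -log(3.81e-07) = 6.42.

Conjugate acid: H₂CO₃; pK_a = 6.42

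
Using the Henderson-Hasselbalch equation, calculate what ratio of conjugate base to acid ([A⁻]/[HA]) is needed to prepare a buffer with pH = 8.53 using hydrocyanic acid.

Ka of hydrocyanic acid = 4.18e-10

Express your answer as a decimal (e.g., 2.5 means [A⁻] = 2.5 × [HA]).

pKa = -log(4.18e-10) = 9.3788. pH = pKa + log([A⁻]/[HA]), so log([A⁻]/[HA]) = pH − pKa = 8.53 − 9.3788 = -0.8488. [A⁻]/[HA] = 10^(-0.8488) = 0.142

[A⁻]/[HA] = 0.142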